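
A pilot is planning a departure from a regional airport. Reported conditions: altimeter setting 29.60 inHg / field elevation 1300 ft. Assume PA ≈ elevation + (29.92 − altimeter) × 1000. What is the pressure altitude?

1620 ft

Pressure correction = (29.92 − 29.60) × 1000 = +320 ft.
Pressure altitude = 1300 + (+320) = 1620 ft.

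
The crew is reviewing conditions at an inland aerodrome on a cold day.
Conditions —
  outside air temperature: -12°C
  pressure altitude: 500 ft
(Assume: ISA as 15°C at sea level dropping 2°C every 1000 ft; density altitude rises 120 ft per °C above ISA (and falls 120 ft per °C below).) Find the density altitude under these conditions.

ISA temperature at 500 ft = 15 − 2 × (500/1000) = 14°C.
ISA deviation = -12 − 14 = -26°C.
Density altitude = 500 + 120 × (-26) = 500 + (-3120) = -2620 ft.

-2620 ft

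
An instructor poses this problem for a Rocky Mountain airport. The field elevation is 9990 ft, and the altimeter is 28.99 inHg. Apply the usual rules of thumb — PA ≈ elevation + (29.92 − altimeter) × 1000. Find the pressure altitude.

10920 ft

Pressure correction = (29.92 − 28.99) × 1000 = +930 ft.
Pressure altitude = 9990 + (+930) = 10920 ft.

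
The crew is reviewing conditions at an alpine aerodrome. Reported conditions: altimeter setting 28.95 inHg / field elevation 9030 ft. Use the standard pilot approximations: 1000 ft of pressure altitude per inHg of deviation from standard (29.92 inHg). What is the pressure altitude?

10000 ft

Pressure correction = (29.92 − 28.95) × 1000 = +970 ft.
Pressure altitude = 9030 + (+970) = 10000 ft.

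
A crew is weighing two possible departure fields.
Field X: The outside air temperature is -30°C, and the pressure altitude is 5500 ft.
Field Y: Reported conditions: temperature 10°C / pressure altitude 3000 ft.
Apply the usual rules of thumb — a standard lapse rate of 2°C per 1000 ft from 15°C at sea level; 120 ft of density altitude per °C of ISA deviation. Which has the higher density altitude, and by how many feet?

Field X: ISA temp = 4°C, deviation -34°C, DA = 5500 + 120 × (-34) = 1420 ft.
Field Y: ISA temp = 9°C, deviation +1°C, DA = 3000 + 120 × 1 = 3120 ft.
Field Y is higher by 3120 − 1420 = 1700 ft.

Field Y by 1700 ft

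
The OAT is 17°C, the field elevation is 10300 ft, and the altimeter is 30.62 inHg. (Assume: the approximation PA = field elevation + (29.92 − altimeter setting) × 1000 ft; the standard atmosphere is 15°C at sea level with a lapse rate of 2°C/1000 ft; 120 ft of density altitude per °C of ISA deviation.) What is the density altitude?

12144 ft

Pressure altitude = 10300 + (29.92 − 30.62) × 1000 = 10300 + (-700) = 9600 ft.
ISA temperature at 9600 ft = 15 − 2 × (9600/1000) = -4.2°C.
ISA deviation = 17 − (-4.2) = +21.2°C.
Density altitude = 9600 + 120 × (21.2) = 12144 ft.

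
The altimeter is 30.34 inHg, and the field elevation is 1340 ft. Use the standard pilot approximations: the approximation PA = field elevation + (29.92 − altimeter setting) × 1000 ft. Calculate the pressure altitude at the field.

Pressure correction = (29.92 − 30.34) × 1000 = -420 ft.
Pressure altitude = 1340 + (-420) = 920 ft.

920 ft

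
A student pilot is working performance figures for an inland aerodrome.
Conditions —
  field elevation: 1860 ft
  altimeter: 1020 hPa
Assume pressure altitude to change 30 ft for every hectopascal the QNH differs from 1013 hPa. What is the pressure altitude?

1650 ft

Pressure correction = (1013 − 1020) × 30 = -210 ft.
Pressure altitude = 1860 + (-210) = 1650 ft.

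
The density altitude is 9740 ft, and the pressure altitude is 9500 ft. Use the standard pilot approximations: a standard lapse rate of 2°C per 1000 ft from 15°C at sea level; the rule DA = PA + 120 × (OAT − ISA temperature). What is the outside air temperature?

Density altitude − pressure altitude = 9740 − 9500 = +240 ft.
At 120 ft/°C that is an ISA deviation of 240/120 = +2°C.
ISA temperature at 9500 ft = 15 − 2 × (9500/1000) = -4°C.
OAT = ISA + deviation = -4 + (+2) = -2°C.

-2°C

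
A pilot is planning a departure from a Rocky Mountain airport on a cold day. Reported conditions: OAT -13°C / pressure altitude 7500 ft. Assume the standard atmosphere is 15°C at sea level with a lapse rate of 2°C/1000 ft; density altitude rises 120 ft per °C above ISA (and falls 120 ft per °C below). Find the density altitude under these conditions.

ISA temperature at 7500 ft = 15 − 2 × (7500/1000) = 0°C.
ISA deviation = -13 − 0 = -13°C.
Density altitude = 7500 + 120 × (-13) = 7500 + (-1560) = 5940 ft.

5940 ft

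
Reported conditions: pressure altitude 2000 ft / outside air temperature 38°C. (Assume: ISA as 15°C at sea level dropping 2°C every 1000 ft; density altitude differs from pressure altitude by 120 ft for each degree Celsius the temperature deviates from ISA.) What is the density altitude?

5240 ft

ISA temperature at 2000 ft = 15 − 2 × (2000/1000) = 11°C.
ISA deviation = 38 − 11 = +27°C.
Density altitude = 2000 + 120 × (27) = 2000 + (+3240) = 5240 ft.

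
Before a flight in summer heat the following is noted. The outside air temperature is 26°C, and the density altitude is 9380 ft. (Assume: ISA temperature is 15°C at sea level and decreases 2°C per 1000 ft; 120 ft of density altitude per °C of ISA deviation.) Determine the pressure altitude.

6500 ft

DA = PA + 120 × (OAT − (15 − 2·PA/1000)) = PA + 120·OAT − 1800 + 0.24·PA = 1.24·PA + 120·OAT − 1800.
So 1.24·PA = 9380 − 120 × 26 + 1800 = 8060.
PA = 8060 / 1.24 = 6500 ft.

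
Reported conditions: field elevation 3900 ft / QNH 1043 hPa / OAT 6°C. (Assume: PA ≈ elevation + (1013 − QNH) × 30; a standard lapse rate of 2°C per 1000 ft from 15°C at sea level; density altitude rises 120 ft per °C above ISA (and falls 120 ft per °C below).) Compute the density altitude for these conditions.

2640 ft

Pressure altitude = 3900 + (1013 − 1043) × 30 = 3900 + (-900) = 3000 ft.
ISA temperature at 3000 ft = 15 − 2 × (3000/1000) = 9°C.
ISA deviation = 6 − 9 = -3°C.
Density altitude = 3000 + 120 × (-3) = 2640 ft.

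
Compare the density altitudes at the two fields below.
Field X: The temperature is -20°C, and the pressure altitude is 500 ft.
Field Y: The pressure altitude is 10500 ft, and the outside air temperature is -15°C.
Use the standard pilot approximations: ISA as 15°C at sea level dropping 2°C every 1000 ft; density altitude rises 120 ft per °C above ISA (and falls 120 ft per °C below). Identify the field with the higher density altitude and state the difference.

Field Y by 13000 ft

Field X: ISA temp = 14°C, deviation -34°C, DA = 500 + 120 × (-34) = -3580 ft.
Field Y: ISA temp = -6°C, deviation -9°C, DA = 10500 + 120 × (-9) = 9420 ft.
Field Y is higher by 9420 − (-3580) = 13000 ft.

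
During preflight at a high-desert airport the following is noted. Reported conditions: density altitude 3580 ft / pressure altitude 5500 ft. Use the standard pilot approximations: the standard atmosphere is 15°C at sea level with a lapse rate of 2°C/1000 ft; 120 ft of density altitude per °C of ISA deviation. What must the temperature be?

Density altitude − pressure altitude = 3580 − 5500 = -1920 ft.
At 120 ft/°C that is an ISA deviation of -1920/120 = -16°C.
ISA temperature at 5500 ft = 15 − 2 × (5500/1000) = 4°C.
OAT = ISA + deviation = 4 + (-16) = -12°C.

-12°C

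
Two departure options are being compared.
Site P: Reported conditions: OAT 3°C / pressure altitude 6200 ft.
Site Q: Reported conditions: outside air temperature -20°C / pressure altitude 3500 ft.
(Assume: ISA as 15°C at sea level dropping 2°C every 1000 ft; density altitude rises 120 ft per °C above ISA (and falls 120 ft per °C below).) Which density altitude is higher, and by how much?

Site P by 6108 ft

Site P: ISA temp = 2.6°C, deviation +0.4°C, DA = 6200 + 120 × 0.4 = 6248 ft.
Site Q: ISA temp = 8°C, deviation -28°C, DA = 3500 + 120 × (-28) = 140 ft.
Site P is higher by 6248 − 140 = 6108 ft.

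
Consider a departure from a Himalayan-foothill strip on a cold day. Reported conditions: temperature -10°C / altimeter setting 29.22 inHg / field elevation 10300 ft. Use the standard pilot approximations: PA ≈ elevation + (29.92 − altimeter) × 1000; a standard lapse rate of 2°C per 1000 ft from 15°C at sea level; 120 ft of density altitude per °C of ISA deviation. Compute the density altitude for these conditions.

10640 ft

Pressure altitude = 10300 + (29.92 − 29.22) × 1000 = 10300 + (+700) = 11000 ft.
ISA temperature at 11000 ft = 15 − 2 × (11000/1000) = -7°C.
ISA deviation = -10 − (-7) = -3°C.
Density altitude = 11000 + 120 × (-3) = 10640 ft.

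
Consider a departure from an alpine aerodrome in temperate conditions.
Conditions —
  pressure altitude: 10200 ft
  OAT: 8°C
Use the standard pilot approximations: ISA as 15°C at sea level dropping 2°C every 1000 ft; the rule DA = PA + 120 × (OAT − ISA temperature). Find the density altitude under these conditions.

11808 ft

ISA temperature at 10200 ft = 15 − 2 × (10200/1000) = -5.4°C.
ISA deviation = 8 − (-5.4) = +13.4°C.
Density altitude = 10200 + 120 × (13.4) = 10200 + (+1608) = 11808 ft.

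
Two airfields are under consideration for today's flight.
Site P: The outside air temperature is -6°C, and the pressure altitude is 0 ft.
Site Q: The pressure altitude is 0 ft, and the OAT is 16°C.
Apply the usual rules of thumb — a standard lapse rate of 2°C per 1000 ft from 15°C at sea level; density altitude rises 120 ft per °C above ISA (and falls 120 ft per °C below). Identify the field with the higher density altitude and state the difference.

Site Q by 2640 ft

Site P: ISA temp = 15°C, deviation -21°C, DA = 0 + 120 × (-21) = -2520 ft.
Site Q: ISA temp = 15°C, deviation +1°C, DA = 0 + 120 × 1 = 120 ft.
Site Q is higher by 120 − (-2520) = 2640 ft.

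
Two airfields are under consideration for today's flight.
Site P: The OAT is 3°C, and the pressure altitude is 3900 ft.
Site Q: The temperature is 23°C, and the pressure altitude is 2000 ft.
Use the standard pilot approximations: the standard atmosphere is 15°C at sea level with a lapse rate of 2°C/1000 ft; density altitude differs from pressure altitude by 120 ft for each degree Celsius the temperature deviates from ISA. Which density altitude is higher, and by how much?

Site P: ISA temp = 7.2°C, deviation -4.2°C, DA = 3900 + 120 × (-4.2) = 3396 ft.
Site Q: ISA temp = 11°C, deviation +12°C, DA = 2000 + 120 × 12 = 3440 ft.
Site Q is higher by 3440 − 3396 = 44 ft.

Site Q by 44 ft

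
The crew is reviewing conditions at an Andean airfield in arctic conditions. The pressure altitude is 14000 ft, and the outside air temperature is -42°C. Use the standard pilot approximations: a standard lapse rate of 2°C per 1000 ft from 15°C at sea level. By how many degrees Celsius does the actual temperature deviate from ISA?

ISA-29°C

ISA temperature at 14000 ft = 15 − 2 × (14000/1000) = -13°C.
Deviation = OAT − ISA = -42 − (-13) = -29°C.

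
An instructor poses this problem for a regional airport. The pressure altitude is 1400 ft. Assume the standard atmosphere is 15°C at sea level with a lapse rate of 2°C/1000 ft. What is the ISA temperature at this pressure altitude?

12.2°C

ISA temperature = 15 − 2 × (1400/1000) = 15 − 2.8 = 12.2°C.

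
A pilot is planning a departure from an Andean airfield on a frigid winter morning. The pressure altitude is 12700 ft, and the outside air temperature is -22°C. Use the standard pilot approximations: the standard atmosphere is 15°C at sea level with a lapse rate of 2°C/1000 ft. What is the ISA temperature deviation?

ISA-11.6°C

ISA temperature at 12700 ft = 15 − 2 × (12700/1000) = -10.4°C.
Deviation = OAT − ISA = -22 − (-10.4) = -11.6°C.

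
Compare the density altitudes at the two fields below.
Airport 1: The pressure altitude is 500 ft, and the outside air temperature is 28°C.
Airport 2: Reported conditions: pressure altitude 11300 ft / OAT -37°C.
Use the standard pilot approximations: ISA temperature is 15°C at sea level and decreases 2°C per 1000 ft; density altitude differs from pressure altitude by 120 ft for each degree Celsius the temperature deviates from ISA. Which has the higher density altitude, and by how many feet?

Airport 2 by 5592 ft

Airport 1: ISA temp = 14°C, deviation +14°C, DA = 500 + 120 × 14 = 2180 ft.
Airport 2: ISA temp = -7.6°C, deviation -29.4°C, DA = 11300 + 120 × (-29.4) = 7772 ft.
Airport 2 is higher by 7772 − 2180 = 5592 ft.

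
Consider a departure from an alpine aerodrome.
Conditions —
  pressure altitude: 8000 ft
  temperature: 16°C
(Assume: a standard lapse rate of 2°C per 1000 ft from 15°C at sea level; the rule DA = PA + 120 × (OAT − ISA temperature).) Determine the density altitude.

ISA temperature at 8000 ft = 15 − 2 × (8000/1000) = -1°C.
ISA deviation = 16 − (-1) = +17°C.
Density altitude = 8000 + 120 × (17) = 8000 + (+2040) = 10040 ft.

10040 ft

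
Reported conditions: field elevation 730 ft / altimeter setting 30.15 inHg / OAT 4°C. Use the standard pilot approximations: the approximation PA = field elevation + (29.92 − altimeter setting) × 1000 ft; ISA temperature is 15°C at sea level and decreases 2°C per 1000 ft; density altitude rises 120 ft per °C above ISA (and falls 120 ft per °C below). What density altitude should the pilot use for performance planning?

Pressure altitude = 730 + (29.92 − 30.15) × 1000 = 730 + (-230) = 500 ft.
ISA temperature at 500 ft = 15 − 2 × (500/1000) = 14°C.
ISA deviation = 4 − 14 = -10°C.
Density altitude = 500 + 120 × (-10) = -700 ft.

-700 ft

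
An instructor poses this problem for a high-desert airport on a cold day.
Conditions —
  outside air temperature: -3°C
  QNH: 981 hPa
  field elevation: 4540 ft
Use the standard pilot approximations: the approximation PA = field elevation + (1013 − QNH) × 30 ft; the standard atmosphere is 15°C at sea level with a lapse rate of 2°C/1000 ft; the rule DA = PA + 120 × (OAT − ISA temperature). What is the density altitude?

4660 ft

Pressure altitude = 4540 + (1013 − 981) × 30 = 4540 + (+960) = 5500 ft.
ISA temperature at 5500 ft = 15 − 2 × (5500/1000) = 4°C.
ISA deviation = -3 − 4 = -7°C.
Density altitude = 5500 + 120 × (-7) = 4660 ft.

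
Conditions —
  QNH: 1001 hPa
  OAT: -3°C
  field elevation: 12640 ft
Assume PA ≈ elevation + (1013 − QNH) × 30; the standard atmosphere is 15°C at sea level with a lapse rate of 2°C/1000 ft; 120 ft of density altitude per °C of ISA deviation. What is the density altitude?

13960 ft

Pressure altitude = 12640 + (1013 − 1001) × 30 = 12640 + (+360) = 13000 ft.
ISA temperature at 13000 ft = 15 − 2 × (13000/1000) = -11°C.
ISA deviation = -3 − (-11) = +8°C.
Density altitude = 13000 + 120 × (8) = 13960 ft.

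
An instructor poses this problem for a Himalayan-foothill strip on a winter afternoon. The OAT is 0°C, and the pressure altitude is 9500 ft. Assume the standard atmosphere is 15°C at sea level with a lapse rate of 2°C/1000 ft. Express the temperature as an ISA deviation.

ISA temperature at 9500 ft = 15 − 2 × (9500/1000) = -4°C.
Deviation = OAT − ISA = 0 − (-4) = +4°C.

ISA+4°C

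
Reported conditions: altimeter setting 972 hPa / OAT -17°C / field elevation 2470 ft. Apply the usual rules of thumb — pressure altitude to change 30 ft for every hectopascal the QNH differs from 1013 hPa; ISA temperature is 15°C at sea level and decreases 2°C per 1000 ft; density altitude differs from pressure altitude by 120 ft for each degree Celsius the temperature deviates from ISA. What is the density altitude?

Pressure altitude = 2470 + (1013 − 972) × 30 = 2470 + (+1230) = 3700 ft.
ISA temperature at 3700 ft = 15 − 2 × (3700/1000) = 7.6°C.
ISA deviation = -17 − 7.6 = -24.6°C.
Density altitude = 3700 + 120 × (-24.6) = 748 ft.

748 ft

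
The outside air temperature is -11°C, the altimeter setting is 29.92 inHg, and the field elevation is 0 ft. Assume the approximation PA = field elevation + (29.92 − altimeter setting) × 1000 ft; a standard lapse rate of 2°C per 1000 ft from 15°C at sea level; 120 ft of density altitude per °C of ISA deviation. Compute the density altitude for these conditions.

-3120 ft

Pressure altitude = 0 + (29.92 − 29.92) × 1000 = 0 + (0) = 0 ft.
ISA temperature at 0 ft = 15 − 2 × (0/1000) = 15°C.
ISA deviation = -11 − 15 = -26°C.
Density altitude = 0 + 120 × (-26) = -3120 ft.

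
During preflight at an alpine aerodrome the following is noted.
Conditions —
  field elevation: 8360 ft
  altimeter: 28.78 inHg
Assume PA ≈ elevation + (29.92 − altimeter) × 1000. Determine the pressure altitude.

9500 ft

Pressure correction = (29.92 − 28.78) × 1000 = +1140 ft.
Pressure altitude = 8360 + (+1140) = 9500 ft.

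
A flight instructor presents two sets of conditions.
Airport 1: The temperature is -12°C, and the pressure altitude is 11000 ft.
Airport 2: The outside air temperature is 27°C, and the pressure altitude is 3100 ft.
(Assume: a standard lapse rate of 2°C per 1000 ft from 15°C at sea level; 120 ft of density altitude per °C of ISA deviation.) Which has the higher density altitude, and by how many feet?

Airport 1: ISA temp = -7°C, deviation -5°C, DA = 11000 + 120 × (-5) = 10400 ft.
Airport 2: ISA temp = 8.8°C, deviation +18.2°C, DA = 3100 + 120 × 18.2 = 5284 ft.
Airport 1 is higher by 10400 − 5284 = 5116 ft.

Airport 1 by 5116 ft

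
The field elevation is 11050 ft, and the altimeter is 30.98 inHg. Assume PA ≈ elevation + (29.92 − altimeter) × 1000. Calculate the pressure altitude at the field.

9990 ft

Pressure correction = (29.92 − 30.98) × 1000 = -1060 ft.
Pressure altitude = 11050 + (-1060) = 9990 ft.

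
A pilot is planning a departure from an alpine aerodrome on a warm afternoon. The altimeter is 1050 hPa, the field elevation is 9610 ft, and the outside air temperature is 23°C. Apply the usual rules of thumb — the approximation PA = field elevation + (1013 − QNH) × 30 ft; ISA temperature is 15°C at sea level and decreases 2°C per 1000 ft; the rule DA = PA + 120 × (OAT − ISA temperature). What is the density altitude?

Pressure altitude = 9610 + (1013 − 1050) × 30 = 9610 + (-1110) = 8500 ft.
ISA temperature at 8500 ft = 15 − 2 × (8500/1000) = -2°C.
ISA deviation = 23 − (-2) = +25°C.
Density altitude = 8500 + 120 × (25) = 11500 ft.

11500 ft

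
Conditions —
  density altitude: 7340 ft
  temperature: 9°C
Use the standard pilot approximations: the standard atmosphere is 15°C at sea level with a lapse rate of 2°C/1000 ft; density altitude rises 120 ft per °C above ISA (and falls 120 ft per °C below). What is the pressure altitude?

DA = PA + 120 × (OAT − (15 − 2·PA/1000)) = PA + 120·OAT − 1800 + 0.24·PA = 1.24·PA + 120·OAT − 1800.
So 1.24·PA = 7340 − 120 × 9 + 1800 = 8060.
PA = 8060 / 1.24 = 6500 ft.

6500 ft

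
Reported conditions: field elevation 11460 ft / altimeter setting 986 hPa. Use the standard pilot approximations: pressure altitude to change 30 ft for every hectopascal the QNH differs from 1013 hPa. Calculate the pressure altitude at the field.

Pressure correction = (1013 − 986) × 30 = +810 ft.
Pressure altitude = 11460 + (+810) = 12270 ft.

12270 ft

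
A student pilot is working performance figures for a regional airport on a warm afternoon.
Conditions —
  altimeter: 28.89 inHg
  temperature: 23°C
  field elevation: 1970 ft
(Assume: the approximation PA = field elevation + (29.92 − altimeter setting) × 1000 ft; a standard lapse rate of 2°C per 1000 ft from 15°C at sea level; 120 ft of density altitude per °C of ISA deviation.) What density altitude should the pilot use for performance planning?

4680 ft

Pressure altitude = 1970 + (29.92 − 28.89) × 1000 = 1970 + (+1030) = 3000 ft.
ISA temperature at 3000 ft = 15 − 2 × (3000/1000) = 9°C.
ISA deviation = 23 − 9 = +14°C.
Density altitude = 3000 + 120 × (14) = 4680 ft.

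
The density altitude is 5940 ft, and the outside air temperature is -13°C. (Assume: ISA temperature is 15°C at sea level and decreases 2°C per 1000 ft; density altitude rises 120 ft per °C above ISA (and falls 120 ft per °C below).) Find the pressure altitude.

DA = PA + 120 × (OAT − (15 − 2·PA/1000)) = PA + 120·OAT − 1800 + 0.24·PA = 1.24·PA + 120·OAT − 1800.
So 1.24·PA = 5940 − 120 × (-13) + 1800 = 9300.
PA = 9300 / 1.24 = 7500 ft.

7500 ft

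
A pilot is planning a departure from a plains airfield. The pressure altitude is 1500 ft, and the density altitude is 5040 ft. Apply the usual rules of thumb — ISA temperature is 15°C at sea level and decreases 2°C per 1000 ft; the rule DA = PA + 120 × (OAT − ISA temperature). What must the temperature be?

41.5°C

Density altitude − pressure altitude = 5040 − 1500 = +3540 ft.
At 120 ft/°C that is an ISA deviation of 3540/120 = +29.5°C.
ISA temperature at 1500 ft = 15 − 2 × (1500/1000) = 12°C.
OAT = ISA + deviation = 12 + (+29.5) = 41.5°C.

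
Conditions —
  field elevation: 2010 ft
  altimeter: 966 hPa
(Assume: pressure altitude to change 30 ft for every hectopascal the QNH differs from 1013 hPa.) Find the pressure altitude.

3420 ft

Pressure correction = (1013 − 966) × 30 = +1410 ft.
Pressure altitude = 2010 + (+1410) = 3420 ft.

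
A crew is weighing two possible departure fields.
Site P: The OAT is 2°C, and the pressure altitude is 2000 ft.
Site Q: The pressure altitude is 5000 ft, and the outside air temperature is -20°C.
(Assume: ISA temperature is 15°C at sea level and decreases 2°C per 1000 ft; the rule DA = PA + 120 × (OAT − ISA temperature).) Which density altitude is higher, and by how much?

Site Q by 1080 ft

Site P: ISA temp = 11°C, deviation -9°C, DA = 2000 + 120 × (-9) = 920 ft.
Site Q: ISA temp = 5°C, deviation -25°C, DA = 5000 + 120 × (-25) = 2000 ft.
Site Q is higher by 2000 − 920 = 1080 ft.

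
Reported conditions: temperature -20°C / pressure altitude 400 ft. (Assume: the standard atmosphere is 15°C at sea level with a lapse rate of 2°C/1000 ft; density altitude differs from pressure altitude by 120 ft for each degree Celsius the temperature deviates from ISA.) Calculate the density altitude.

ISA temperature at 400 ft = 15 − 2 × (400/1000) = 14.2°C.
ISA deviation = -20 − 14.2 = -34.2°C.
Density altitude = 400 + 120 × (-34.2) = 400 + (-4104) = -3704 ft.

-3704 ft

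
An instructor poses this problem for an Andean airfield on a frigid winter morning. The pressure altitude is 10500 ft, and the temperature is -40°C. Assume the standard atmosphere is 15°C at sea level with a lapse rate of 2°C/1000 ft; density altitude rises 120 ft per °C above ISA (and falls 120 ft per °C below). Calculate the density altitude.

ISA temperature at 10500 ft = 15 − 2 × (10500/1000) = -6°C.
ISA deviation = -40 − (-6) = -34°C.
Density altitude = 10500 + 120 × (-34) = 10500 + (-4080) = 6420 ft.

6420 ft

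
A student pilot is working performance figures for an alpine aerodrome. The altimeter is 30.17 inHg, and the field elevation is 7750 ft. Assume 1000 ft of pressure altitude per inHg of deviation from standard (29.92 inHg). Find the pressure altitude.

7500 ft

Pressure correction = (29.92 − 30.17) × 1000 = -250 ft.
Pressure altitude = 7750 + (-250) = 7500 ft.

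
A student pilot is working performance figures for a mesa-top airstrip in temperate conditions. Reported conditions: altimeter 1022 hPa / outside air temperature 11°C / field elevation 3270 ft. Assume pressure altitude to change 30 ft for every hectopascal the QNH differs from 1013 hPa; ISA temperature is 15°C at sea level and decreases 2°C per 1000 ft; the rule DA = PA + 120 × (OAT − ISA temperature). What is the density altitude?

Pressure altitude = 3270 + (1013 − 1022) × 30 = 3270 + (-270) = 3000 ft.
ISA temperature at 3000 ft = 15 − 2 × (3000/1000) = 9°C.
ISA deviation = 11 − 9 = +2°C.
Density altitude = 3000 + 120 × (2) = 3240 ft.

3240 ft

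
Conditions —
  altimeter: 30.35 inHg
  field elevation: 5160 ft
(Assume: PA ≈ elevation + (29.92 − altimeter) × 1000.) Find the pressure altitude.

Pressure correction = (29.92 − 30.35) × 1000 = -430 ft.
Pressure altitude = 5160 + (-430) = 4730 ft.

4730 ft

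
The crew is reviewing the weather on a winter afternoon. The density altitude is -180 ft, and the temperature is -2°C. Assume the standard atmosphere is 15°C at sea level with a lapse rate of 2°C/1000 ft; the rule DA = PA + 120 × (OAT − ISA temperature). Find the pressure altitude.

DA = PA + 120 × (OAT − (15 − 2·PA/1000)) = PA + 120·OAT − 1800 + 0.24·PA = 1.24·PA + 120·OAT − 1800.
So 1.24·PA = -180 − 120 × (-2) + 1800 = 1860.
PA = 1860 / 1.24 = 1500 ft.

1500 ft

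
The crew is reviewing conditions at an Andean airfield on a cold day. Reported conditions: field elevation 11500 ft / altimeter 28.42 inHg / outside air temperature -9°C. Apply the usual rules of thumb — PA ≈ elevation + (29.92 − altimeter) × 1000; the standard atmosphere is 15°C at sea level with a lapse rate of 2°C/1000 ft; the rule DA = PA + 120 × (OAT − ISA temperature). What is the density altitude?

13240 ft

Pressure altitude = 11500 + (29.92 − 28.42) × 1000 = 11500 + (+1500) = 13000 ft.
ISA temperature at 13000 ft = 15 − 2 × (13000/1000) = -11°C.
ISA deviation = -9 − (-11) = +2°C.
Density altitude = 13000 + 120 × (2) = 13240 ft.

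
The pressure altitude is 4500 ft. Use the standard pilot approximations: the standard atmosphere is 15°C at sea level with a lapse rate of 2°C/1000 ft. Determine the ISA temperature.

ISA temperature = 15 − 2 × (4500/1000) = 15 − 9 = 6°C.

6°C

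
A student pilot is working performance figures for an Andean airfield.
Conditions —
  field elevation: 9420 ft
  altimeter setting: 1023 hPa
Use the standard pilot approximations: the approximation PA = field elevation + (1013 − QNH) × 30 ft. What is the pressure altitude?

Pressure correction = (1013 − 1023) × 30 = -300 ft.
Pressure altitude = 9420 + (-300) = 9120 ft.

9120 ft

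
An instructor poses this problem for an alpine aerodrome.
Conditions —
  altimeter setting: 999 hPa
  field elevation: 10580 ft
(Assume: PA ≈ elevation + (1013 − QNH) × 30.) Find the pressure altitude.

Pressure correction = (1013 − 999) × 30 = +420 ft.
Pressure altitude = 10580 + (+420) = 11000 ft.

11000 ft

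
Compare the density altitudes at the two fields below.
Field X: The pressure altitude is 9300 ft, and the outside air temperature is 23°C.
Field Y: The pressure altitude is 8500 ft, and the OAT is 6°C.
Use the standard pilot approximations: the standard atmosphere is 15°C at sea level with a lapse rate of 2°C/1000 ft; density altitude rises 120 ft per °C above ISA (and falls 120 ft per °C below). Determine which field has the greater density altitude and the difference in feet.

Field X by 3032 ft

Field X: ISA temp = -3.6°C, deviation +26.6°C, DA = 9300 + 120 × 26.6 = 12492 ft.
Field Y: ISA temp = -2°C, deviation +8°C, DA = 8500 + 120 × 8 = 9460 ft.
Field X is higher by 12492 − 9460 = 3032 ft.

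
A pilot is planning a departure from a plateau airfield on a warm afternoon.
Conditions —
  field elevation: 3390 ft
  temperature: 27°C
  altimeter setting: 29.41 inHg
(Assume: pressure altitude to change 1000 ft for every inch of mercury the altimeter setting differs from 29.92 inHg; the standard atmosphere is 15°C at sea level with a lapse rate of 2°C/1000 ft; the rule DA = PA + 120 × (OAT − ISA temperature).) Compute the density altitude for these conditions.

6276 ft

Pressure altitude = 3390 + (29.92 − 29.41) × 1000 = 3390 + (+510) = 3900 ft.
ISA temperature at 3900 ft = 15 − 2 × (3900/1000) = 7.2°C.
ISA deviation = 27 − 7.2 = +19.8°C.
Density altitude = 3900 + 120 × (19.8) = 6276 ft.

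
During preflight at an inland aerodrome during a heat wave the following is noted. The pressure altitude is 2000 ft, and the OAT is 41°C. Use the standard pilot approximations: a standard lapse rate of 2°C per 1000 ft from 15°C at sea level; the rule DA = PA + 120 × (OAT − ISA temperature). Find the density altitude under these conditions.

5600 ft

ISA temperature at 2000 ft = 15 − 2 × (2000/1000) = 11°C.
ISA deviation = 41 − 11 = +30°C.
Density altitude = 2000 + 120 × (30) = 2000 + (+3600) = 5600 ft.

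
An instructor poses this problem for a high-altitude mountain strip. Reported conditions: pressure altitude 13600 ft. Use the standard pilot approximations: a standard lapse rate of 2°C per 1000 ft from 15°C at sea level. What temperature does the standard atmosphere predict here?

ISA temperature = 15 − 2 × (13600/1000) = 15 − 27.2 = -12.2°C.

-12.2°C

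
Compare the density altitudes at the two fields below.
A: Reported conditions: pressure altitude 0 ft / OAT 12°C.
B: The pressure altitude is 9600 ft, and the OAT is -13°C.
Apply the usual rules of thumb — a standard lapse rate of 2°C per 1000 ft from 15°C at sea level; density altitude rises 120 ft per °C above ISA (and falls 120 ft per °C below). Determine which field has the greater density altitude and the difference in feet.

B by 8904 ft

A: ISA temp = 15°C, deviation -3°C, DA = 0 + 120 × (-3) = -360 ft.
B: ISA temp = -4.2°C, deviation -8.8°C, DA = 9600 + 120 × (-8.8) = 8544 ft.
B is higher by 8544 − (-360) = 8904 ft.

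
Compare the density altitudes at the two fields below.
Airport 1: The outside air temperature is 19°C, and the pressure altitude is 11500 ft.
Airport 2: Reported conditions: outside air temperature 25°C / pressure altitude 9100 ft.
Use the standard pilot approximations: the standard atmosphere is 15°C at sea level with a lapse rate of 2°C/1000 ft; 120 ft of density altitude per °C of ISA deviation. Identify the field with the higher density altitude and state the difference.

Airport 1 by 2256 ft

Airport 1: ISA temp = -8°C, deviation +27°C, DA = 11500 + 120 × 27 = 14740 ft.
Airport 2: ISA temp = -3.2°C, deviation +28.2°C, DA = 9100 + 120 × 28.2 = 12484 ft.
Airport 1 is higher by 14740 − 12484 = 2256 ft.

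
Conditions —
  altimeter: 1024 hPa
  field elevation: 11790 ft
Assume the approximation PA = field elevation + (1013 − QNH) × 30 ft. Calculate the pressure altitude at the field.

11460 ft

Pressure correction = (1013 − 1024) × 30 = -330 ft.
Pressure altitude = 11790 + (-330) = 11460 ft.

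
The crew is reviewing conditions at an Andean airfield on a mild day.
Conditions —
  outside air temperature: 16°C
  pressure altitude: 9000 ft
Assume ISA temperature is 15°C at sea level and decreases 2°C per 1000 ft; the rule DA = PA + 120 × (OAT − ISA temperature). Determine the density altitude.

11280 ft

ISA temperature at 9000 ft = 15 − 2 × (9000/1000) = -3°C.
ISA deviation = 16 − (-3) = +19°C.
Density altitude = 9000 + 120 × (19) = 9000 + (+2280) = 11280 ft.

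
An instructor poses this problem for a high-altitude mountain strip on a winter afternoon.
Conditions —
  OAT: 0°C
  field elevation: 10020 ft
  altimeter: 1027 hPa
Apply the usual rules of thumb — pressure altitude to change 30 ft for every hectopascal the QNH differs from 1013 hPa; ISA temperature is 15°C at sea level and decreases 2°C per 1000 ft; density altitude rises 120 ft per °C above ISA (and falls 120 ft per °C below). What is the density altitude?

10104 ft

Pressure altitude = 10020 + (1013 − 1027) × 30 = 10020 + (-420) = 9600 ft.
ISA temperature at 9600 ft = 15 − 2 × (9600/1000) = -4.2°C.
ISA deviation = 0 − (-4.2) = +4.2°C.
Density altitude = 9600 + 120 × (4.2) = 10104 ft.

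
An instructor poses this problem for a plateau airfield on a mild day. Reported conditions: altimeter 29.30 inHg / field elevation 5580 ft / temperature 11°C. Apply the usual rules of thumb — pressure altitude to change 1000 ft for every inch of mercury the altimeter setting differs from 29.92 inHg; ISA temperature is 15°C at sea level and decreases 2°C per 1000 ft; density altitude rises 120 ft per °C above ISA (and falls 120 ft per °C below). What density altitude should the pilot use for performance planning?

Pressure altitude = 5580 + (29.92 − 29.30) × 1000 = 5580 + (+620) = 6200 ft.
ISA temperature at 6200 ft = 15 − 2 × (6200/1000) = 2.6°C.
ISA deviation = 11 − 2.6 = +8.4°C.
Density altitude = 6200 + 120 × (8.4) = 7208 ft.

7208 ft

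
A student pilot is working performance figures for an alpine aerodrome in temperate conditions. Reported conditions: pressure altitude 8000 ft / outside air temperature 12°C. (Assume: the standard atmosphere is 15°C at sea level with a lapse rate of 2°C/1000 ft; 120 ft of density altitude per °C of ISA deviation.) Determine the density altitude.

ISA temperature at 8000 ft = 15 − 2 × (8000/1000) = -1°C.
ISA deviation = 12 − (-1) = +13°C.
Density altitude = 8000 + 120 × (13) = 8000 + (+1560) = 9560 ft.

9560 ft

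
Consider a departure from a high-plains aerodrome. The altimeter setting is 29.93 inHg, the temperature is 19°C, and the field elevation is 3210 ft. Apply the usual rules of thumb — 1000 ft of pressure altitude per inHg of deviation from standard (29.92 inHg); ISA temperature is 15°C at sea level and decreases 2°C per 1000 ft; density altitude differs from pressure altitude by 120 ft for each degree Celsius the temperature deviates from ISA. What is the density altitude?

Pressure altitude = 3210 + (29.92 − 29.93) × 1000 = 3210 + (-10) = 3200 ft.
ISA temperature at 3200 ft = 15 − 2 × (3200/1000) = 8.6°C.
ISA deviation = 19 − 8.6 = +10.4°C.
Density altitude = 3200 + 120 × (10.4) = 4448 ft.

4448 ft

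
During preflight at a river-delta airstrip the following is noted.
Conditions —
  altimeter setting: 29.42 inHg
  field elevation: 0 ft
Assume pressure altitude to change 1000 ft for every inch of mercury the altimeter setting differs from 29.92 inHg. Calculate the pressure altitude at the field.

500 ft

Pressure correction = (29.92 − 29.42) × 1000 = +500 ft.
Pressure altitude = 0 + (+500) = 500 ft.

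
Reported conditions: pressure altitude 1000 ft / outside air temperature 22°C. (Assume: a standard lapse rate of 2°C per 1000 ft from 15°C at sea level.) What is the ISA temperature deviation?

ISA temperature at 1000 ft = 15 − 2 × (1000/1000) = 13°C.
Deviation = OAT − ISA = 22 − 13 = +9°C.

ISA+9°C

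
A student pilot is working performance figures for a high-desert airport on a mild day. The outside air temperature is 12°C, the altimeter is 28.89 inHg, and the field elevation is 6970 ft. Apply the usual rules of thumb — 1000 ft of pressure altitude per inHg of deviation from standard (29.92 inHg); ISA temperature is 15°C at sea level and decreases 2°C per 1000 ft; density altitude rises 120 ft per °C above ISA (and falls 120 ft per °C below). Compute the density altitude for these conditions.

Pressure altitude = 6970 + (29.92 − 28.89) × 1000 = 6970 + (+1030) = 8000 ft.
ISA temperature at 8000 ft = 15 − 2 × (8000/1000) = -1°C.
ISA deviation = 12 − (-1) = +13°C.
Density altitude = 8000 + 120 × (13) = 9560 ft.

9560 ft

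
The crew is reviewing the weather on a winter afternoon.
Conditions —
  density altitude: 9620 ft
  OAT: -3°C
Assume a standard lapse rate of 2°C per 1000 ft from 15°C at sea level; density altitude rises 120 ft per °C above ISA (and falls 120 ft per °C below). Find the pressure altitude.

9500 ft

DA = PA + 120 × (OAT − (15 − 2·PA/1000)) = PA + 120·OAT − 1800 + 0.24·PA = 1.24·PA + 120·OAT − 1800.
So 1.24·PA = 9620 − 120 × (-3) + 1800 = 11780.
PA = 11780 / 1.24 = 9500 ft.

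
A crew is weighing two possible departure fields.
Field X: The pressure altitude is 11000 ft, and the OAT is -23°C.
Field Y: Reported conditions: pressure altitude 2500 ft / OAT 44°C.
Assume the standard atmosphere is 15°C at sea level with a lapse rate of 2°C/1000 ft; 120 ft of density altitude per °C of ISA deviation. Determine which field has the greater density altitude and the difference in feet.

Field X: ISA temp = -7°C, deviation -16°C, DA = 11000 + 120 × (-16) = 9080 ft.
Field Y: ISA temp = 10°C, deviation +34°C, DA = 2500 + 120 × 34 = 6580 ft.
Field X is higher by 9080 − 6580 = 2500 ft.

Field X by 2500 ft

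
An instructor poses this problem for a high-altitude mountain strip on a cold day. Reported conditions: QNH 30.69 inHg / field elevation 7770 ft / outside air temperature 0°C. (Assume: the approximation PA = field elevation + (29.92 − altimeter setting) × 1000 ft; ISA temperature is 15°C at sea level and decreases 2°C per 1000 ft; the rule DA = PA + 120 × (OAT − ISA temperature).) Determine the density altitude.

Pressure altitude = 7770 + (29.92 − 30.69) × 1000 = 7770 + (-770) = 7000 ft.
ISA temperature at 7000 ft = 15 − 2 × (7000/1000) = 1°C.
ISA deviation = 0 − 1 = -1°C.
Density altitude = 7000 + 120 × (-1) = 6880 ft.

6880 ft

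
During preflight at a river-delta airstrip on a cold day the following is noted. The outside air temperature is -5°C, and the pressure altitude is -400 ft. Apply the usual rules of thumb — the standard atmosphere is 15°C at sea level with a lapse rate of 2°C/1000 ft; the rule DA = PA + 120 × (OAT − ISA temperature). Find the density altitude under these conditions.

ISA temperature at -400 ft = 15 − 2 × (-400/1000) = 15.8°C.
ISA deviation = -5 − 15.8 = -20.8°C.
Density altitude = -400 + 120 × (-20.8) = -400 + (-2496) = -2896 ft.

-2896 ft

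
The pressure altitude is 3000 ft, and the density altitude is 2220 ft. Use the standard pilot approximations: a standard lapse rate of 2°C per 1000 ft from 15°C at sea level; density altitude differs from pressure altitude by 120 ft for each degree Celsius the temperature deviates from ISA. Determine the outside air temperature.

Density altitude − pressure altitude = 2220 − 3000 = -780 ft.
At 120 ft/°C that is an ISA deviation of -780/120 = -6.5°C.
ISA temperature at 3000 ft = 15 − 2 × (3000/1000) = 9°C.
OAT = ISA + deviation = 9 + (-6.5) = 2.5°C.

2.5°C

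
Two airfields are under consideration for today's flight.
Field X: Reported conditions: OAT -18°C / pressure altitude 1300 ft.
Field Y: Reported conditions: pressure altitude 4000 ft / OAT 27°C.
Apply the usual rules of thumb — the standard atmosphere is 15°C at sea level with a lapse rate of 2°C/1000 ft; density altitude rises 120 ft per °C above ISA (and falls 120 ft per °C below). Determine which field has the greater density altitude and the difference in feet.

Field Y by 8748 ft

Field X: ISA temp = 12.4°C, deviation -30.4°C, DA = 1300 + 120 × (-30.4) = -2348 ft.
Field Y: ISA temp = 7°C, deviation +20°C, DA = 4000 + 120 × 20 = 6400 ft.
Field Y is higher by 6400 − (-2348) = 8748 ft.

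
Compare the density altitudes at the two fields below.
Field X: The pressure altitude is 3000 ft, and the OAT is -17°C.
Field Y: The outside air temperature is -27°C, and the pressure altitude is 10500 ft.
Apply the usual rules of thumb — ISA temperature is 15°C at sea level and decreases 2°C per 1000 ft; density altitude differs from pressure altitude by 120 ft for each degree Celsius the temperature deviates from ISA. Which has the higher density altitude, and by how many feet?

Field X: ISA temp = 9°C, deviation -26°C, DA = 3000 + 120 × (-26) = -120 ft.
Field Y: ISA temp = -6°C, deviation -21°C, DA = 10500 + 120 × (-21) = 7980 ft.
Field Y is higher by 7980 − (-120) = 8100 ft.

Field Y by 8100 ft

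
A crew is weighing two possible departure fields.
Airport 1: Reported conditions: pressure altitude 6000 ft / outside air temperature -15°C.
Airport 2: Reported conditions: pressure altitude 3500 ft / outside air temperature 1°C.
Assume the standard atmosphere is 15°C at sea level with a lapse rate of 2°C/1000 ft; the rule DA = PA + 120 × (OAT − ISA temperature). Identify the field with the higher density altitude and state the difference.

Airport 1: ISA temp = 3°C, deviation -18°C, DA = 6000 + 120 × (-18) = 3840 ft.
Airport 2: ISA temp = 8°C, deviation -7°C, DA = 3500 + 120 × (-7) = 2660 ft.
Airport 1 is higher by 3840 − 2660 = 1180 ft.

Airport 1 by 1180 ft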